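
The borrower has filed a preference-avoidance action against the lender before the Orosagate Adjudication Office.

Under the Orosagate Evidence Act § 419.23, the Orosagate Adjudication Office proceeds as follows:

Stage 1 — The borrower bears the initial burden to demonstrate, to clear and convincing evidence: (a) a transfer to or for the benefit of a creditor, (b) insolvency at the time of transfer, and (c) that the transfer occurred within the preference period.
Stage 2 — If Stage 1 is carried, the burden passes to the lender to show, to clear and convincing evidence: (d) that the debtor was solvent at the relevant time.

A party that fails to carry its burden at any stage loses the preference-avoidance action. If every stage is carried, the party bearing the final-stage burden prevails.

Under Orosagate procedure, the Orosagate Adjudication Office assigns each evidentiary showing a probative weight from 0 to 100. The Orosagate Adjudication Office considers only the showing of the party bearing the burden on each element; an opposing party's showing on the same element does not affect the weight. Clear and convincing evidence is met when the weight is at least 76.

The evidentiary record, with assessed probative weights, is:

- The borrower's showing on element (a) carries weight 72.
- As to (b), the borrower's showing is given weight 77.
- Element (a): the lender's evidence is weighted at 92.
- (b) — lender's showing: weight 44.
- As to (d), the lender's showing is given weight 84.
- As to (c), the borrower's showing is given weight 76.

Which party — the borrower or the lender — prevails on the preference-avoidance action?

Stage 1 — burden on borrower; standard: clear and convincing evidence (weight is at least 76).
    (a): 72 (lender's 92 disregarded) < 76 [not met]
    (b): 77 (lender's 44 disregarded) ≥ 76 [met]
    (c): 76 ≥ 76 [met]
  The borrower does not carry Stage 1.
The lender prevails.

lender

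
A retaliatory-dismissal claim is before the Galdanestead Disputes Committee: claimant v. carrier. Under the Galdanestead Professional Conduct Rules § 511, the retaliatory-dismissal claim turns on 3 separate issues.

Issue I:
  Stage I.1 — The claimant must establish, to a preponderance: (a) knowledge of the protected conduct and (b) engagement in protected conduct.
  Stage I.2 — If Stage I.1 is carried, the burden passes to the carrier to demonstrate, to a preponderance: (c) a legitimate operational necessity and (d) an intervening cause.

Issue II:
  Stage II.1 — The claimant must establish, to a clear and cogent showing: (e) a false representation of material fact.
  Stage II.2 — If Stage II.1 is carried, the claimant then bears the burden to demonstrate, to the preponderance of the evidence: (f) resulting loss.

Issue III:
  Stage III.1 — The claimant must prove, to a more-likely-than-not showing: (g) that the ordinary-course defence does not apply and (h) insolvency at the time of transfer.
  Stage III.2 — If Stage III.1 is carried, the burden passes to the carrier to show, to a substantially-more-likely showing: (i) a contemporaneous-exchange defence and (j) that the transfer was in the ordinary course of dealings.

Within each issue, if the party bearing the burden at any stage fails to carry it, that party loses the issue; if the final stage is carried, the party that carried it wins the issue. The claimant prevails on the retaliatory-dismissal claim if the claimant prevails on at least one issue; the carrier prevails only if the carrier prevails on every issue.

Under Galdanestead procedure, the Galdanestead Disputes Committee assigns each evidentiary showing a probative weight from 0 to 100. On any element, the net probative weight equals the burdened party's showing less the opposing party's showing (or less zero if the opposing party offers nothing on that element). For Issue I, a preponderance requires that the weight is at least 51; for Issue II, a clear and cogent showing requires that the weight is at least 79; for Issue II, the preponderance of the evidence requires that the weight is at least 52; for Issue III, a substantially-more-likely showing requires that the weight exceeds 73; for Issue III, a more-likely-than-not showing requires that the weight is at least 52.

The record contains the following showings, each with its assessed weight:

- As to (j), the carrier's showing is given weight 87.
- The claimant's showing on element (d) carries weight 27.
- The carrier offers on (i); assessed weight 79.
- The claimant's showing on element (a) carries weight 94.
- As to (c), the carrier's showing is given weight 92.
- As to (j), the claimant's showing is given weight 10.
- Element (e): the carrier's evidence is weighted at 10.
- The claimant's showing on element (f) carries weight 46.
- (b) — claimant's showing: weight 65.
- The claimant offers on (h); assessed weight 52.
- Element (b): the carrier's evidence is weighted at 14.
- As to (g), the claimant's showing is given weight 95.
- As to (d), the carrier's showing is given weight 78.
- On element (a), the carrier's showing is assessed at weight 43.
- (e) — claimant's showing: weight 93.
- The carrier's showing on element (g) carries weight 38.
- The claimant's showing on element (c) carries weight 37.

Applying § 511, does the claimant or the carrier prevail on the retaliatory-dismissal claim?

— Issue I —
At Stage I.1 the claimant must meet a preponderance (weight is at least 51): on (a) the weight is 94 less the opposing 43 gives net 51, which does reach 51, so (a) meets the standard; on (b) the weight is 65 less the opposing 14 gives net 51, which does reach 51, so (b) meets the standard.
  The claimant carries Stage I.1; the carrier now bears the burden.
At Stage I.2 the carrier must meet a preponderance (weight is at least 51): on (c) the weight is 92 less the opposing 37 gives net 55, ≥ 51, so (c) meets the standard; on (d) the weight is 78 less the opposing 27 gives net 51, ≥ 51, so (d) meets the standard.
  The carrier carries the last stage.
All stages carried — the carrier prevails on this issue.
— Issue II —
Stage II.1 — burden on claimant; standard: a clear and cogent showing (weight is at least 79).
    (e): 93 − 10 = 83 ≥ 79 [met]
  Stage II.1 carried; the burden remains with the claimant.
Stage II.2 — burden on claimant; standard: the preponderance of the evidence (weight is at least 52).
    (f): 46 < 52 [not met]
  The claimant does not carry Stage II.2.
The analysis ends at Stage II.2; the carrier prevails on this issue.
— Issue III —
At Stage III.1 the claimant must meet a more-likely-than-not showing (weight is at least 52): on (g) the weight is 95 less the opposing 38 gives net 57, ≥ 52, so (g) meets the standard; on (h) the weight is 52, which does reach 52, so (h) meets the standard.
  All elements met. The burden passes to the carrier.
At Stage III.2 the carrier must meet a substantially-more-likely showing (weight exceeds 73): on (i) the weight is 79, which does exceed 73, so (i) meets the standard; on (j) the weight is 87 less the opposing 10 gives net 77, > 73, so (j) meets the standard.
  All elements met at the final stage.
Every stage carried; the carrier prevails on this issue.
Per-issue: Issue I → carrier; Issue II → carrier; Issue III → carrier. The claimant must prevail on at least one issue; overall, the carrier prevails.

carrier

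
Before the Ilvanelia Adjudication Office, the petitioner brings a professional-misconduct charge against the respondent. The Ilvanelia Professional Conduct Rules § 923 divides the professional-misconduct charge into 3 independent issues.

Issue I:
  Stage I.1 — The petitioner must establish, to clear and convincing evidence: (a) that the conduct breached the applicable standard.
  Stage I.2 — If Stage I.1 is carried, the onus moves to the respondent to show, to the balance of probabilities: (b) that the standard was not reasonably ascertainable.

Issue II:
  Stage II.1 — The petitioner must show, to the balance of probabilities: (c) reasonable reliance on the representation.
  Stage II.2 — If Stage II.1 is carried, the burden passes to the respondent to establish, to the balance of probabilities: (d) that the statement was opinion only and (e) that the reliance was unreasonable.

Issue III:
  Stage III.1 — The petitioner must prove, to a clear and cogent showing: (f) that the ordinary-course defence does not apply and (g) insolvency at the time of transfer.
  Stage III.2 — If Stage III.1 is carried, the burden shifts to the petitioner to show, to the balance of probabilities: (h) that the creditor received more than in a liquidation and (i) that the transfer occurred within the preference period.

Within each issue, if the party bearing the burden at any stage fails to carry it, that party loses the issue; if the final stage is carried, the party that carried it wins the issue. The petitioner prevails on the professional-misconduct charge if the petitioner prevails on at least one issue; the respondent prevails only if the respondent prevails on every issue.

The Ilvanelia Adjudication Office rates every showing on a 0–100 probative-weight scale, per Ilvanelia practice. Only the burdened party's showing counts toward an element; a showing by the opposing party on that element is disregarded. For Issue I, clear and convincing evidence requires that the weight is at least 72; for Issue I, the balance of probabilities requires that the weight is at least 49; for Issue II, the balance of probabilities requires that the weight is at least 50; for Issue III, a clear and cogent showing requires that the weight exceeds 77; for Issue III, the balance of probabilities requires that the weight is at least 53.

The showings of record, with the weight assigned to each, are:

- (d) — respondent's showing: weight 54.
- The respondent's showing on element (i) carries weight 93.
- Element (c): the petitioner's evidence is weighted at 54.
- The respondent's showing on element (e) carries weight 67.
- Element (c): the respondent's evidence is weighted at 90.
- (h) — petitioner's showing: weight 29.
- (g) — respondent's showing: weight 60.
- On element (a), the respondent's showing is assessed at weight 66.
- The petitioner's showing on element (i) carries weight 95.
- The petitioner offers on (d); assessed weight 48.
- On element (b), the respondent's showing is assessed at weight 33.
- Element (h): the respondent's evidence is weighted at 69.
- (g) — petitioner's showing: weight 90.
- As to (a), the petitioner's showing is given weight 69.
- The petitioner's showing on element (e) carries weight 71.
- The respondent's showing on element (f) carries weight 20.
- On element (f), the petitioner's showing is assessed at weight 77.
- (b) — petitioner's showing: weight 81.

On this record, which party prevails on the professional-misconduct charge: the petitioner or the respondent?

respondent

— Issue I —
Stage I.1 — burden on petitioner; standard: clear and convincing evidence (weight is at least 72).
    (a): 69 (respondent's 66 disregarded) < 72 [not met]
  The petitioner does not carry Stage I.1.
The analysis ends at Stage I.1; the respondent prevails on this issue.
— Issue II —
Stage II.1 — burden on petitioner; standard: the balance of probabilities (weight is at least 50).
    (c): 54 (respondent's 90 disregarded) ≥ 50 [met]
  Stage II.1 is satisfied; the onus moves to the respondent.
Stage II.2 — burden on respondent; standard: the balance of probabilities (weight is at least 50).
    (d): 54 (petitioner's 48 disregarded) ≥ 50 [met]
    (e): 67 (petitioner's 71 disregarded) ≥ 50 [met]
  Stage II.2 carried; the final stage is satisfied.
Every stage carried; the respondent prevails on this issue.
— Issue III —
Stage III.1 (petitioner, a clear and cogent showing, weight exceeds 77): (f) 77 (respondent's 20 disregarded) ≤ 77 — fails; (g) 90 (respondent's 60 disregarded) > 77 — meets.
  The petitioner does not carry Stage III.1.
So the respondent prevails on this issue.
Per-issue: Issue I → respondent; Issue II → respondent; Issue III → respondent. The petitioner must prevail on at least one issue; overall, the respondent prevails.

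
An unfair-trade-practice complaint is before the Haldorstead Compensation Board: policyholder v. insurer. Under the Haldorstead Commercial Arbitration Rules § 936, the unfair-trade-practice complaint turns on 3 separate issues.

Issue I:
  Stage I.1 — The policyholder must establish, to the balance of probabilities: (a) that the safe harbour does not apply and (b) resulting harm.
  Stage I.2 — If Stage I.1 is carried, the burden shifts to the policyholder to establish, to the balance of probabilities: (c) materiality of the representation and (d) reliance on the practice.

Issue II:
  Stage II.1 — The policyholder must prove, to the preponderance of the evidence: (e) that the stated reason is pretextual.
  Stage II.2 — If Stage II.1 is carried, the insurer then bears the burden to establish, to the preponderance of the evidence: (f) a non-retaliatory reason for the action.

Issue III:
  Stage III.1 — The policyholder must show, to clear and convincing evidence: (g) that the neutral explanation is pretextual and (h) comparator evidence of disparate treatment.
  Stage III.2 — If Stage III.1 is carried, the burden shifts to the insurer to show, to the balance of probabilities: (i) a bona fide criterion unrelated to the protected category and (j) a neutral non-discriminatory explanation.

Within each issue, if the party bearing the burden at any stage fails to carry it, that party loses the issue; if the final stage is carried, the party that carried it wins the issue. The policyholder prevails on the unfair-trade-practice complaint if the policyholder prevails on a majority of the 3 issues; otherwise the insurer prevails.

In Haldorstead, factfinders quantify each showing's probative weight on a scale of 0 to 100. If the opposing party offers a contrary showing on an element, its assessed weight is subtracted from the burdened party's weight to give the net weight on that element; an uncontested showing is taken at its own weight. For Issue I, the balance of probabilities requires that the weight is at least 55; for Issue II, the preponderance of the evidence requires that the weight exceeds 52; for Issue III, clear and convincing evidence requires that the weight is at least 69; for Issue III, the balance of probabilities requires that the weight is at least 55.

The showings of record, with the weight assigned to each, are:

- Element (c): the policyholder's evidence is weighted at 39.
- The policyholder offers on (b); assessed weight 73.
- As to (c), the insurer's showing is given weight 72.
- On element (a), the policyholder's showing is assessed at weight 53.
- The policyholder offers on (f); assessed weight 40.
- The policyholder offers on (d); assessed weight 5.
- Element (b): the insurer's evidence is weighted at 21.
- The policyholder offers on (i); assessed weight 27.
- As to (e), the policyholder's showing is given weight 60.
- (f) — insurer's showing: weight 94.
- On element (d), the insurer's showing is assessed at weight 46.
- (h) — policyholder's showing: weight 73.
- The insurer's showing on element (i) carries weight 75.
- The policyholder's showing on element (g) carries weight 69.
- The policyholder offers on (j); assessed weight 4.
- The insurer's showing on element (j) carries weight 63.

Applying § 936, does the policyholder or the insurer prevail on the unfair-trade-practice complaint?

— Issue I —
Stage I.1 — burden on policyholder; standard: the balance of probabilities (weight is at least 55).
    (a): 53 < 55 [not met]
    (b): 73 − 21 = 52 < 55 [not met]
  Stage I.1 not carried; the policyholder fails its burden.
The analysis ends at Stage I.1; the insurer prevails on this issue.
— Issue II —
Stage II.1 — burden on policyholder; standard: the preponderance of the evidence (weight exceeds 52).
    (e): 60 > 52 [met]
  The policyholder carries Stage II.1; the insurer now bears the burden.
Stage II.2 — burden on insurer; standard: the preponderance of the evidence (weight exceeds 52).
    (f): 94 − 40 = 54 > 52 [met]
  The insurer carries the last stage.
With every stage satisfied, the insurer prevails on this issue.
— Issue III —
Stage III.1 — burden on policyholder; standard: clear and convincing evidence (weight is at least 69).
    (g): 69 ≥ 69 [met]
    (h): 73 ≥ 69 [met]
  The policyholder carries Stage III.1; the insurer now bears the burden.
Stage III.2 — burden on insurer; standard: the balance of probabilities (weight is at least 55).
    (i): 75 − 27 = 48 < 55 [not met]
    (j): 63 − 4 = 59 ≥ 55 [met]
  Stage III.2 not carried; the insurer fails its burden.
The analysis ends at Stage III.2; the policyholder prevails on this issue.
Per-issue: Issue I → insurer; Issue II → insurer; Issue III → policyholder. The policyholder must prevail on a majority of issues; overall, the insurer prevails.

insurer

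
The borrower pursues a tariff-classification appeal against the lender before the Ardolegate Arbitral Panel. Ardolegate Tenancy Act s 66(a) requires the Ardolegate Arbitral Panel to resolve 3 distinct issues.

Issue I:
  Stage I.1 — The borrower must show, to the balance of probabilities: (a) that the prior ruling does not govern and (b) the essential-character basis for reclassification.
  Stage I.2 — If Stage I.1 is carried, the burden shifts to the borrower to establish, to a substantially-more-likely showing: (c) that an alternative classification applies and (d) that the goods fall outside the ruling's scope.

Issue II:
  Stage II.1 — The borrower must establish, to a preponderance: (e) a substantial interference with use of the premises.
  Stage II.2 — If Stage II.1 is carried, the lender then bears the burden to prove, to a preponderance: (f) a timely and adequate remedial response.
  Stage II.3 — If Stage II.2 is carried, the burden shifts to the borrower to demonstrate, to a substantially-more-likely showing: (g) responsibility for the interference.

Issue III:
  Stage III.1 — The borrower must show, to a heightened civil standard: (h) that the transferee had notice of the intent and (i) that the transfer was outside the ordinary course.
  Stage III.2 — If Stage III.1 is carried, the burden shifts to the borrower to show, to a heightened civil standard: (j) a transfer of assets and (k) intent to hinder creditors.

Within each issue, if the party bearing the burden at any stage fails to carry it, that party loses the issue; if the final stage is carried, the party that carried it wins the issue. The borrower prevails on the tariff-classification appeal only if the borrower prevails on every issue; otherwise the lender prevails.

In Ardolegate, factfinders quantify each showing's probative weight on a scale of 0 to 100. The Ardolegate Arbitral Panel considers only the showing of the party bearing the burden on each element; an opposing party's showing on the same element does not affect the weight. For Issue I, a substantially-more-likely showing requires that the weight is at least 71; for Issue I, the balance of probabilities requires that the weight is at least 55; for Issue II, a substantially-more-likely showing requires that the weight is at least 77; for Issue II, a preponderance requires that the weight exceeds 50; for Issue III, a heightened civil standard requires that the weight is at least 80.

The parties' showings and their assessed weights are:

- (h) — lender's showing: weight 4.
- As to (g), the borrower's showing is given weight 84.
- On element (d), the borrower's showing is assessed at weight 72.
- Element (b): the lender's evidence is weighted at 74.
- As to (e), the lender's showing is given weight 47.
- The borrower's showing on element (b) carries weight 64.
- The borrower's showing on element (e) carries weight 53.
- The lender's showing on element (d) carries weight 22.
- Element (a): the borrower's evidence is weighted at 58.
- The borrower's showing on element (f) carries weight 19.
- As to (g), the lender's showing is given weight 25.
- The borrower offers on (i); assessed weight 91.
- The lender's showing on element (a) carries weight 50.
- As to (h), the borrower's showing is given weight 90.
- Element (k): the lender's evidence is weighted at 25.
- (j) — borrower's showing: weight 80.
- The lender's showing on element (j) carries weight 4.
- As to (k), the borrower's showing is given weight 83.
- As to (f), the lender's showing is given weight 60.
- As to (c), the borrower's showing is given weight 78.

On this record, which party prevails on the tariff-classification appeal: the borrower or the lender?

borrower

— Issue I —
At Stage I.1 the borrower must meet the balance of probabilities (weight is at least 55): on (a) the weight is 58 (the lender's 50 is given no effect), which does reach 55, so (a) meets the standard; on (b) the weight is 64 (the lender's 74 is given no effect), which does reach 55, so (b) meets the standard.
  All elements met. The borrower retains the burden for Stage I.2.
At Stage I.2 the borrower must meet a substantially-more-likely showing (weight is at least 71): on (c) the weight is 78, ≥ 71, so (c) meets the standard; on (d) the weight is 72 (the lender's 22 is given no effect), ≥ 71, so (d) meets the standard.
  All elements met at the final stage.
All stages carried — the borrower prevails on this issue.
— Issue II —
At Stage II.1 the borrower must meet a preponderance (weight exceeds 50): on (e) the weight is 53 (the lender's 47 is given no effect), > 50, so (e) meets the standard.
  All elements met. The burden passes to the lender.
At Stage II.2 the lender must meet a preponderance (weight exceeds 50): on (f) the weight is 60 (the borrower's 19 is given no effect), > 50, so (f) meets the standard.
  Stage II.2 carried; the burden shifts to the borrower.
At Stage II.3 the borrower must meet a substantially-more-likely showing (weight is at least 77): on (g) the weight is 84 (the lender's 25 is given no effect), ≥ 77, so (g) meets the standard.
  The borrower carries the last stage.
Every stage carried; the borrower prevails on this issue.
— Issue III —
At Stage III.1 the borrower must meet a heightened civil standard (weight is at least 80): on (h) the weight is 90 (the lender's 4 is given no effect), which does reach 80, so (h) meets the standard; on (i) the weight is 91, which does reach 80, so (i) meets the standard.
  All elements met. The borrower retains the burden for Stage III.2.
At Stage III.2 the borrower must meet a heightened civil standard (weight is at least 80): on (j) the weight is 80 (the lender's 4 is given no effect), ≥ 80, so (j) meets the standard; on (k) the weight is 83 (the lender's 25 is given no effect), which does reach 80, so (k) meets the standard.
  Stage III.2 carried; the final stage is satisfied.
All stages carried — the borrower prevails on this issue.
Per-issue: Issue I → borrower; Issue II → borrower; Issue III → borrower. The borrower must prevail on every issue; overall, the borrower prevails.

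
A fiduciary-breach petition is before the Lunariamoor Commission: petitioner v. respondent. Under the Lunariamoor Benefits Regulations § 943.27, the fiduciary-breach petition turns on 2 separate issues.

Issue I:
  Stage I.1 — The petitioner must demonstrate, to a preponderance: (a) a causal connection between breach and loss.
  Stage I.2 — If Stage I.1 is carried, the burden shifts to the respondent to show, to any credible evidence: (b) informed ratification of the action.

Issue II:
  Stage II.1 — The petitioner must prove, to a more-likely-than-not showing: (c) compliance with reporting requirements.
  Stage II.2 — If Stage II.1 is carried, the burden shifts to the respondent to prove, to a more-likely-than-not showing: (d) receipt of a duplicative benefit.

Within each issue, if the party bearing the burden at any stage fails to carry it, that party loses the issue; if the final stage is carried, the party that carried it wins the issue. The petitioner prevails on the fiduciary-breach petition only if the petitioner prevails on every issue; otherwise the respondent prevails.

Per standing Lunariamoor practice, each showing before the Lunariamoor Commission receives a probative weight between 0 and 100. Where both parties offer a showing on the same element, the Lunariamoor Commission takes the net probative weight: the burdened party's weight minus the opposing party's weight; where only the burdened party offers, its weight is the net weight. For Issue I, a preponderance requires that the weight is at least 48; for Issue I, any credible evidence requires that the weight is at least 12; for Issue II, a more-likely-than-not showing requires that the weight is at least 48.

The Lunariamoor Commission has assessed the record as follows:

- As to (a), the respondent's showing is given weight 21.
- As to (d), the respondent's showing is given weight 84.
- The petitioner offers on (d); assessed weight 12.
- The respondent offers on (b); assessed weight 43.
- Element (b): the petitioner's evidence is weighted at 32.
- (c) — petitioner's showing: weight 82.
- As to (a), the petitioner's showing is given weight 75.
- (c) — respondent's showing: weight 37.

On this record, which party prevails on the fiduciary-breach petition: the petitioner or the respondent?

— Issue I —
Stage I.1 — burden on petitioner; standard: a preponderance (weight is at least 48).
    (a): 75 − 21 = 54 ≥ 48 [met]
  The petitioner carries Stage I.1; the respondent now bears the burden.
Stage I.2 — burden on respondent; standard: any credible evidence (weight is at least 12).
    (b): 43 − 32 = 11 < 12 [not met]
  Not every element is met, so the respondent fails to carry Stage I.2.
The analysis ends at Stage I.2; the petitioner prevails on this issue.
— Issue II —
Stage II.1 — burden on petitioner; standard: a more-likely-than-not showing (weight is at least 48).
    (c): 82 − 37 = 45 < 48 [not met]
  Stage II.1 not carried; the petitioner fails its burden.
The analysis ends at Stage II.1; the respondent prevails on this issue.
Per-issue: Issue I → petitioner; Issue II → respondent. The petitioner must prevail on every issue; overall, the respondent prevails.

respondent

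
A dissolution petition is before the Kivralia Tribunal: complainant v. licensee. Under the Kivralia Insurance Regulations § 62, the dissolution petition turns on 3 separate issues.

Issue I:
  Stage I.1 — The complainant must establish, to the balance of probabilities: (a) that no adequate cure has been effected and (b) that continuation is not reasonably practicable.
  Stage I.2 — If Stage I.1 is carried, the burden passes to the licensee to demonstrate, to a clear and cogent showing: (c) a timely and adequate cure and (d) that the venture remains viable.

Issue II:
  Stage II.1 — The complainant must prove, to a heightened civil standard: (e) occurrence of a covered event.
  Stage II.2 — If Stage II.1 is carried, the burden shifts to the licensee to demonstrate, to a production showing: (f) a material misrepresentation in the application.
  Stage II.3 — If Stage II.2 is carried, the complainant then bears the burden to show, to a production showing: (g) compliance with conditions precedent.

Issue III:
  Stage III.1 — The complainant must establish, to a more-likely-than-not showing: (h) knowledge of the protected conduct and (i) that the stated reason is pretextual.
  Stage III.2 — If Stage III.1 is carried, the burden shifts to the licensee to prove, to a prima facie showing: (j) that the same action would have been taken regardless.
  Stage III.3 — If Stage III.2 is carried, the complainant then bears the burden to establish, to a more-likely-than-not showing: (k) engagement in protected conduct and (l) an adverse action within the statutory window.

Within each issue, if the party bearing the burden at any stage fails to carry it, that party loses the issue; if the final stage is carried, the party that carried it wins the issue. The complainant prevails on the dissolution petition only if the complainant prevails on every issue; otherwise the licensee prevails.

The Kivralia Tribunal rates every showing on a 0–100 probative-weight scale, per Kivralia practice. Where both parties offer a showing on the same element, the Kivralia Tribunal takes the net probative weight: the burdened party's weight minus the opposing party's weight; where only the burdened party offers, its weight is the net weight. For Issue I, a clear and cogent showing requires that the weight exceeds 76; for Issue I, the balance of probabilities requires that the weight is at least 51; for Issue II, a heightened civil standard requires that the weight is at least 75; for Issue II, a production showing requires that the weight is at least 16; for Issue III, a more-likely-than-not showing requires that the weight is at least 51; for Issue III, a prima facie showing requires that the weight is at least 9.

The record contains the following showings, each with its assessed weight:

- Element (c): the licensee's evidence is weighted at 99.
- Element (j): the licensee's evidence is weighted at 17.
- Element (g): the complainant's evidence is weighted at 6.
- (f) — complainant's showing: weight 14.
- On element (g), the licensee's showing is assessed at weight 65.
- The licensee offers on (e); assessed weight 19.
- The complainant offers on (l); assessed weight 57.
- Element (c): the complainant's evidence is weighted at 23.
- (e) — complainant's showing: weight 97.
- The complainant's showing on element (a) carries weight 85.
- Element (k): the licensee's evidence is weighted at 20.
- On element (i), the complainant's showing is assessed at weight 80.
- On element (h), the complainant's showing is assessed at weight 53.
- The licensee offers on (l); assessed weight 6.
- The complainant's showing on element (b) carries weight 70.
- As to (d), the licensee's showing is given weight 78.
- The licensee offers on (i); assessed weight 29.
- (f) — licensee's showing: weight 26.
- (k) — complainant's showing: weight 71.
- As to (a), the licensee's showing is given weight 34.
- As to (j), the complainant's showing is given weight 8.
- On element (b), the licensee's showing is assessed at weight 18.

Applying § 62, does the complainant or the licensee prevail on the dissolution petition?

complainant

— Issue I —
At Stage I.1 the complainant must meet the balance of probabilities (weight is at least 51): on (a) the weight is 85 less the opposing 34 gives net 51, which does reach 51, so (a) meets the standard; on (b) the weight is 70 less the opposing 18 gives net 52, which does reach 51, so (b) meets the standard.
  All elements met. The burden passes to the licensee.
At Stage I.2 the licensee must meet a clear and cogent showing (weight exceeds 76): on (c) the weight is 99 less the opposing 23 gives net 76, ≤ 76, so (c) does not meet the standard; on (d) the weight is 78, > 76, so (d) meets the standard.
  Stage I.2 not carried; the licensee fails its burden.
So the complainant prevails on this issue.
— Issue II —
At Stage II.1 the complainant must meet a heightened civil standard (weight is at least 75): on (e) the weight is 97 less the opposing 19 gives net 78, ≥ 75, so (e) meets the standard.
  Stage II.1 carried; the burden shifts to the licensee.
At Stage II.2 the licensee must meet a production showing (weight is at least 16): on (f) the weight is 26 less the opposing 14 gives net 12, < 16, so (f) does not meet the standard.
  Not every element is met, so the licensee fails to carry Stage II.2.
The analysis ends at Stage II.2; the complainant prevails on this issue.
— Issue III —
Stage III.1 (complainant, a more-likely-than-not showing, weight is at least 51): (h) 53 ≥ 51 — meets; (i) net 80−29=51 ≥ 51 — meets.
  Stage III.1 is satisfied; the onus moves to the licensee.
Stage III.2 (licensee, a prima facie showing, weight is at least 9): (j) net 17−8=9 ≥ 9 — meets.
  Stage III.2 carried; the burden shifts to the complainant.
Stage III.3 (complainant, a more-likely-than-not showing, weight is at least 51): (k) net 71−20=51 ≥ 51 — meets; (l) net 57−6=51 ≥ 51 — meets.
  The complainant carries the last stage.
Every stage carried; the complainant prevails on this issue.
Per-issue: Issue I → complainant; Issue II → complainant; Issue III → complainant. The complainant must prevail on every issue; overall, the complainant prevails.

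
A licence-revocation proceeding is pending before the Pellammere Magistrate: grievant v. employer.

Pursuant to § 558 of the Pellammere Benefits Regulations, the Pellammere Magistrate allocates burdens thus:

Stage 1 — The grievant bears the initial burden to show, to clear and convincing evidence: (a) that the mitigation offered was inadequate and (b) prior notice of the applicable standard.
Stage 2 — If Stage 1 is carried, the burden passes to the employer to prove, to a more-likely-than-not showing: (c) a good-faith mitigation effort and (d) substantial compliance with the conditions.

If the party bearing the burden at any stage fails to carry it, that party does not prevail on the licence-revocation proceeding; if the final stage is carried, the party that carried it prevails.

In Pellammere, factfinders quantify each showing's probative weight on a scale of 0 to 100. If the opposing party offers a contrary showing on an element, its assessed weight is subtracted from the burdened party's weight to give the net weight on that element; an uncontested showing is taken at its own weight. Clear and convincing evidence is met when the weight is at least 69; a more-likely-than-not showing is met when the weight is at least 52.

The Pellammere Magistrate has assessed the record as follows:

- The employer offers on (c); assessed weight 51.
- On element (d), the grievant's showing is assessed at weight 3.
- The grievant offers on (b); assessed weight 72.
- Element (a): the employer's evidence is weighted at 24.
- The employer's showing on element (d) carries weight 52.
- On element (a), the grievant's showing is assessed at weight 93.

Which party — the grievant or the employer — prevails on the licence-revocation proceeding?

grievant

At Stage 1 the grievant must meet clear and convincing evidence (weight is at least 69): on (a) the weight is 93 less the opposing 24 gives net 69, ≥ 69, so (a) meets the standard; on (b) the weight is 72, which does reach 69, so (b) meets the standard.
  The grievant carries Stage 1; the employer now bears the burden.
At Stage 2 the employer must meet a more-likely-than-not showing (weight is at least 52): on (c) the weight is 51, < 52, so (c) does not meet the standard; on (d) the weight is 52 less the opposing 3 gives net 49, which does not reach 52, so (d) does not meet the standard.
  Not every element is met, so the employer fails to carry Stage 2.
The analysis ends at Stage 2; the grievant prevails.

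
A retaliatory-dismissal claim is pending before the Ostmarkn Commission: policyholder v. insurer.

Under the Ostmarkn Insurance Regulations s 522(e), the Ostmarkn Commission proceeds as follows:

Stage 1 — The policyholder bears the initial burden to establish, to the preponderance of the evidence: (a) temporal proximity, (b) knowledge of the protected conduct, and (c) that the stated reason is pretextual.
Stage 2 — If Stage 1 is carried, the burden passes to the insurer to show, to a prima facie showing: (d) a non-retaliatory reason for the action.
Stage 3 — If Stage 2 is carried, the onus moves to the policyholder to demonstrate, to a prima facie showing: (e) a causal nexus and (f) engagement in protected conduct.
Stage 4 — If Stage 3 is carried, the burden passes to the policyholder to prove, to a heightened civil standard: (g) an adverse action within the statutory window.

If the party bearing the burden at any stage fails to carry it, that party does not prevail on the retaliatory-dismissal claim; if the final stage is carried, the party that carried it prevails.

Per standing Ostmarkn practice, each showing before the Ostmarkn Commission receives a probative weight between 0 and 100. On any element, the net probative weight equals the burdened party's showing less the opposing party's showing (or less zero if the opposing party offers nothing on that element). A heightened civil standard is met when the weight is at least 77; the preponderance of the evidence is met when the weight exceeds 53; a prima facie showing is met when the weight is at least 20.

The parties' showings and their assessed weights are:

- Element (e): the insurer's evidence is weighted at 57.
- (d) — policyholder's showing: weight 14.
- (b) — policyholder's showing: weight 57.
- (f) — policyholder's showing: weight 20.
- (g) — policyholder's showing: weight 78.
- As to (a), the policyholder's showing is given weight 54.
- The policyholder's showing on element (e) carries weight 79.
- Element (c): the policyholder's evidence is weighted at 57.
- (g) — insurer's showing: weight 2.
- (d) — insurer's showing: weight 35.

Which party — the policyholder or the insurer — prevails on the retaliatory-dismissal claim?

insurer

Stage 1 — burden on policyholder; standard: the preponderance of the evidence (weight exceeds 53).
    (a): 54 > 53 [met]
    (b): 57 > 53 [met]
    (c): 57 > 53 [met]
  Stage 1 carried; the burden shifts to the insurer.
Stage 2 — burden on insurer; standard: a prima facie showing (weight is at least 20).
    (d): 35 − 14 = 21 ≥ 20 [met]
  The insurer carries Stage 2; the policyholder now bears the burden.
Stage 3 — burden on policyholder; standard: a prima facie showing (weight is at least 20).
    (e): 79 − 57 = 22 ≥ 20 [met]
    (f): 20 ≥ 20 [met]
  Stage 3 carried; the burden remains with the policyholder.
Stage 4 — burden on policyholder; standard: a heightened civil standard (weight is at least 77).
    (g): 78 − 2 = 76 < 77 [not met]
  The policyholder does not carry Stage 4.
So the insurer prevails.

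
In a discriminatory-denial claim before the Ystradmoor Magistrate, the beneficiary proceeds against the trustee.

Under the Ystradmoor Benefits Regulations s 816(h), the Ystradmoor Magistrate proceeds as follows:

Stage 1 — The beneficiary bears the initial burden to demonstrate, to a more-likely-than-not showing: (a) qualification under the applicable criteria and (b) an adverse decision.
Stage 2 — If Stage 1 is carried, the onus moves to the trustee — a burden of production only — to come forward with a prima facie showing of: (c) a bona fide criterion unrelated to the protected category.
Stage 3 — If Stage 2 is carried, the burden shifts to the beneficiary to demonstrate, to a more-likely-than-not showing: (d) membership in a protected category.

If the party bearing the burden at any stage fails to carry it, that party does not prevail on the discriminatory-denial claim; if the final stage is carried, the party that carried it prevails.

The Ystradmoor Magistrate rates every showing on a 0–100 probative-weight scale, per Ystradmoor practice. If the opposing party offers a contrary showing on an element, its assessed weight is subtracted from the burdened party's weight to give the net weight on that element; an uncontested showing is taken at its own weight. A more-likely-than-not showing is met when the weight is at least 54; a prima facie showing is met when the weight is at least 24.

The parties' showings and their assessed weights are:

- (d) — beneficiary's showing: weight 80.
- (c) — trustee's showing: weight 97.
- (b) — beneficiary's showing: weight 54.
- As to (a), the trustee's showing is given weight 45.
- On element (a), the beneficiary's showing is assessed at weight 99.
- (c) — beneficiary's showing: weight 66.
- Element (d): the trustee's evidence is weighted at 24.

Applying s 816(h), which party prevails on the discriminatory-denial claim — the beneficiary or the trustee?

beneficiary

At Stage 1 the beneficiary must meet a more-likely-than-not showing (weight is at least 54): on (a) the weight is 99 less the opposing 45 gives net 54, which does reach 54, so (a) meets the standard; on (b) the weight is 54, ≥ 54, so (b) meets the standard.
  The beneficiary carries Stage 1; the trustee now bears the burden.
At Stage 2 the trustee must meet a prima facie showing (weight is at least 24): on (c) the weight is 97 less the opposing 66 gives net 31, ≥ 24, so (c) meets the standard.
  All elements met. The burden passes to the beneficiary.
At Stage 3 the beneficiary must meet a more-likely-than-not showing (weight is at least 54): on (d) the weight is 80 less the opposing 24 gives net 56, ≥ 54, so (d) meets the standard.
  All elements met at the final stage.
All stages carried — the beneficiary prevails.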